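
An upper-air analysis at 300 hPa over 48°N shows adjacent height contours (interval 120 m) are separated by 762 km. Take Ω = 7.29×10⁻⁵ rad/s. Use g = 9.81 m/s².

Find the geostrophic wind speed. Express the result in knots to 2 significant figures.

Coriolis parameter at 48°N:
f = 2Ω sin φ = 2 × 7.29×10⁻⁵ × sin 48° = 1.08×10⁻⁴ s⁻¹
Height gradient: |∂Z/∂n| = 120 m / 762000 m = 1.57×10⁻⁴
On a pressure surface, geostrophic balance gives V_g = (g/f)|∂Z/∂n|:
V_g = 9.81 × 1.57×10⁻⁴ / 1.08×10⁻⁴ = 14.3 m/s
Converting: 14.3 m/s × 1.944 = 28 knots

28 knots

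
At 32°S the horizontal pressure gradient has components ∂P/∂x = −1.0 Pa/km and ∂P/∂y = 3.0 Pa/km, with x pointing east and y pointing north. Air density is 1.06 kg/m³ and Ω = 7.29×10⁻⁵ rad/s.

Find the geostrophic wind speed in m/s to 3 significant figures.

Coriolis parameter at 32°S:
f = 2Ω sin φ = 2 × 7.29×10⁻⁵ × sin 32° = 7.73×10⁻⁵ s⁻¹
In the Southern Hemisphere f is negative: f = −7.73×10⁻⁵ s⁻¹.
Component geostrophic relations (x east, y north):
u_g = −(1/(fρ)) ∂P/∂y,  v_g = (1/(fρ)) ∂P/∂x
u_g = −(3.0×10⁻³)/(−7.73×10⁻⁵ × 1.06) = 36.6 m/s;  v_g = (−1.0×10⁻³)/(−7.73×10⁻⁵ × 1.06) = 12.2 m/s
|V_g| = √(u_g² + v_g²) = 38.6 m/s

38.6 m/s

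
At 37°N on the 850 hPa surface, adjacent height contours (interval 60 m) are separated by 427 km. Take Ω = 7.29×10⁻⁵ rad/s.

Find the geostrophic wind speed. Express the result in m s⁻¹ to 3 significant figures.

15.7 m s⁻¹

Coriolis parameter at 37°N:
f = 2Ω sin φ = 2 × 7.29×10⁻⁵ × sin 37° = 8.77×10⁻⁵ s⁻¹
Height gradient: |∂Z/∂n| = 60 m / 427000 m = 1.41×10⁻⁴
On a pressure surface, geostrophic balance gives V_g = (g/f)|∂Z/∂n|:
V_g = 9.81 × 1.41×10⁻⁴ / 8.77×10⁻⁵ = 15.7 m/s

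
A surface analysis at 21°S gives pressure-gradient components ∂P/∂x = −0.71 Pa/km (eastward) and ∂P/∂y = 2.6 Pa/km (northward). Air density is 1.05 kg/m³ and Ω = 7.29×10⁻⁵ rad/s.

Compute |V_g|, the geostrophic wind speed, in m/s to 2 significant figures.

Coriolis parameter at 21°S:
f = 2Ω sin φ = 2 × 7.29×10⁻⁵ × sin 21° = 5.23×10⁻⁵ s⁻¹
In the Southern Hemisphere f is negative: f = −5.23×10⁻⁵ s⁻¹.
Component geostrophic relations (x east, y north):
u_g = −(1/(fρ)) ∂P/∂y,  v_g = (1/(fρ)) ∂P/∂x
u_g = −(2.6×10⁻³)/(−5.23×10⁻⁵ × 1.05) = 47.4 m/s;  v_g = (−0.71×10⁻³)/(−5.23×10⁻⁵ × 1.05) = 12.9 m/s
|V_g| = √(u_g² + v_g²) = 49.1 m/s

49 m/s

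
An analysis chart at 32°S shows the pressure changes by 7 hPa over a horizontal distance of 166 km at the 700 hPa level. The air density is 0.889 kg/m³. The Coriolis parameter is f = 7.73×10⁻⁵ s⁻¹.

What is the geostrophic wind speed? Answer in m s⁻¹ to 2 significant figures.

Pressure gradient: |∂P/∂n| = 700 Pa / 166000 m = 4.22×10⁻³ Pa/m
Geostrophic balance (pressure-gradient force = Coriolis force):
V_g = (1/(fρ)) |∂P/∂n| = 4.22×10⁻³ / (7.73×10⁻⁵ × 0.889) = 61.4 m/s

61 m s⁻¹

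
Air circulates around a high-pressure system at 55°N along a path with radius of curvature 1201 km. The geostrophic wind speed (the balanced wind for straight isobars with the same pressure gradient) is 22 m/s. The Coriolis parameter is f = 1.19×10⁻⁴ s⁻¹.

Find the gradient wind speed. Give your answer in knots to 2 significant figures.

53 knots

Around a high, pressure-gradient force acts outward with centrifugal, so Coriolis balances both:
fV = (1/ρ)|∂P/∂n| + V²/R  →  V² − fR·V + fR·V_g = 0
With fR = 1.19×10⁻⁴ × 1201×10³ m = 143 m/s:
V = [fR − √((fR)² − 4 fR V_g)]/2 = [143 − √(143² − 4×143×22)]/2 = 27.2 m/s
Supergeostrophic (V > V_g = 22 m/s), as expected around a high.
Converting: 27.2 m/s × 1.944 = 53 knots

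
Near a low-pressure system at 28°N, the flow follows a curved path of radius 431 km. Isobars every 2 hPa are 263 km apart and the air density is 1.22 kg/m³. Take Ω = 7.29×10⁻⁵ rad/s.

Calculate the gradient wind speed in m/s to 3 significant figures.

Coriolis parameter at 28°N:
f = 2Ω sin φ = 2 × 7.29×10⁻⁵ × sin 28° = 6.84×10⁻⁵ s⁻¹
Pressure gradient: |∂P/∂n| = 200 Pa / 263000 m = 7.60×10⁻⁴ Pa/m
Geostrophic speed: V_g = |∂P/∂n|/(fρ) = 7.60×10⁻⁴/(6.84×10⁻⁵ × 1.22) = 9.11 m/s
Around a low, centrifugal force acts outward with Coriolis, so pressure-gradient force balances both:
(1/ρ)|∂P/∂n| = fV + V²/R  →  V² + fR·V − fR·V_g = 0
With fR = 6.84×10⁻⁵ × 431×10³ m = 29.5 m/s:
V = [−fR + √((fR)² + 4 fR V_g)]/2 = [−29.5 + √(29.5² + 4×29.5×9.11)]/2 = 7.3 m/s
Subgeostrophic (V < V_g = 9.11 m/s), as expected around a low.

7.30 m/s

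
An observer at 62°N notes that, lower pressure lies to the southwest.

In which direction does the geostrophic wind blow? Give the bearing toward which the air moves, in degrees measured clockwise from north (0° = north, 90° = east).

The pressure-gradient force points toward the southwest (bearing 225°).
Geostrophic balance: in the Northern Hemisphere the Coriolis force deflects motion to the right, so the geostrophic wind blows 90° to the right of the pressure-gradient force (low pressure on the left).
Rotating 225° by 90° clockwise gives 315° — the wind blows toward the northwest.

315°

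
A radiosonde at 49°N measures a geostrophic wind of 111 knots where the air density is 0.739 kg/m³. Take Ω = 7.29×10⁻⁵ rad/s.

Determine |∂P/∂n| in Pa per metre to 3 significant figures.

4.64×10⁻³ Pa/m

Coriolis parameter at 49°N:
f = 2Ω sin φ = 2 × 7.29×10⁻⁵ × sin 49° = 1.10×10⁻⁴ s⁻¹
Wind speed in SI: 111 knots = 57.1 m/s
Geostrophic balance rearranged: |∂P/∂n| = f ρ V_g
|∂P/∂n| = 1.10×10⁻⁴ × 0.739 × 57.1 = 4.64×10⁻³ Pa/m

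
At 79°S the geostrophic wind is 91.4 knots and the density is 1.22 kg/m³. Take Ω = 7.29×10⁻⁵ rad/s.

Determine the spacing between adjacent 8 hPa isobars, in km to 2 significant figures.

Coriolis parameter at 79°S:
f = 2Ω sin φ = 2 × 7.29×10⁻⁵ × sin 79° = 1.43×10⁻⁴ s⁻¹
Wind speed in SI: 91.4 knots = 47.0 m/s
Geostrophic balance rearranged: |∂P/∂n| = f ρ V_g
|∂P/∂n| = 1.43×10⁻⁴ × 1.22 × 47.0 = 8.21×10⁻³ Pa/m
Isobar spacing: Δn = ΔP/|∂P/∂n| = 800 Pa / 8.21×10⁻³ Pa/m = 97441 m ≈ 97 km

97 km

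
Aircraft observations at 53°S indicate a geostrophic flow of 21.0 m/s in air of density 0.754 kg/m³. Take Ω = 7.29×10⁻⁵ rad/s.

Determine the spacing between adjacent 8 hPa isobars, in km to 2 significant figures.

430 km

Coriolis parameter at 53°S:
f = 2Ω sin φ = 2 × 7.29×10⁻⁵ × sin 53° = 1.16×10⁻⁴ s⁻¹
Geostrophic balance rearranged: |∂P/∂n| = f ρ V_g
|∂P/∂n| = 1.16×10⁻⁴ × 0.754 × 21.0 = 1.84×10⁻³ Pa/m
Isobar spacing: Δn = ΔP/|∂P/∂n| = 800 Pa / 1.84×10⁻³ Pa/m = 433904 m ≈ 430 km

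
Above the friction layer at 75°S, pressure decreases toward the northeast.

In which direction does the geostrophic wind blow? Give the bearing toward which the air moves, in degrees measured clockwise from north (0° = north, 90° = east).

The pressure-gradient force points toward the northeast (bearing 045°).
Geostrophic balance: in the Southern Hemisphere the Coriolis force deflects motion to the left, so the geostrophic wind blows 90° to the left of the pressure-gradient force (low pressure on the right).
Rotating 045° by 90° counterclockwise gives 315° — the wind blows toward the northwest.

315°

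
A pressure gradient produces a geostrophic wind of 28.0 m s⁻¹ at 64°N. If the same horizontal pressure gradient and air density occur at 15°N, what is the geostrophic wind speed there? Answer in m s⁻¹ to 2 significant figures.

With the same pressure gradient and density, V_g ∝ 1/f ∝ 1/sin φ.
V₂ = V₁ · sin φ₁ / sin φ₂ = 28.0 × sin 64° / sin 15°
V₂ = 28.0 × 0.8988/0.2588 = 97 m s⁻¹

97 m s⁻¹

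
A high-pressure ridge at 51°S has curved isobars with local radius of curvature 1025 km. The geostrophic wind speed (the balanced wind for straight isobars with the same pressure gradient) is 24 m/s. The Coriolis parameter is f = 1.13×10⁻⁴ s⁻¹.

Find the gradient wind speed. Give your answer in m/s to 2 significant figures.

Around a high, pressure-gradient force acts outward with centrifugal, so Coriolis balances both:
fV = (1/ρ)|∂P/∂n| + V²/R  →  V² − fR·V + fR·V_g = 0
With fR = 1.13×10⁻⁴ × 1025×10³ m = 116 m/s:
V = [fR − √((fR)² − 4 fR V_g)]/2 = [116 − √(116² − 4×116×24)]/2 = 34 m/s
Supergeostrophic (V > V_g = 24 m/s), as expected around a high.

34 m/s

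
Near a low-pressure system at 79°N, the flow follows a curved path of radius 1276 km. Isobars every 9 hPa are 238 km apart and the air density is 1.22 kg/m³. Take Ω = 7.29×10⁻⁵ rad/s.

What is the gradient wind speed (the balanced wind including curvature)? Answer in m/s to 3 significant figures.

19.6 m/s

Coriolis parameter at 79°N:
f = 2Ω sin φ = 2 × 7.29×10⁻⁵ × sin 79° = 1.43×10⁻⁴ s⁻¹
Pressure gradient: |∂P/∂n| = 900 Pa / 238000 m = 3.78×10⁻³ Pa/m
Geostrophic speed: V_g = |∂P/∂n|/(fρ) = 3.78×10⁻³/(1.43×10⁻⁴ × 1.22) = 21.7 m/s
Around a low, centrifugal force acts outward with Coriolis, so pressure-gradient force balances both:
(1/ρ)|∂P/∂n| = fV + V²/R  →  V² + fR·V − fR·V_g = 0
With fR = 1.43×10⁻⁴ × 1276×10³ m = 183 m/s:
V = [−fR + √((fR)² + 4 fR V_g)]/2 = [−183 + √(183² + 4×183×21.7)]/2 = 19.6 m/s
Subgeostrophic (V < V_g = 21.7 m/s), as expected around a low.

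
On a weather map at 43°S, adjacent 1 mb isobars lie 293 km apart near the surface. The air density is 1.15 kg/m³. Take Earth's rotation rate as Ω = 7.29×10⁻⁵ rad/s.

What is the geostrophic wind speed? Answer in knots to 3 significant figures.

5.80 knots

Coriolis parameter at 43°S:
f = 2Ω sin φ = 2 × 7.29×10⁻⁵ × sin 43° = 9.94×10⁻⁵ s⁻¹
Pressure gradient: |∂P/∂n| = 100 Pa / 293000 m = 3.41×10⁻⁴ Pa/m
Geostrophic balance (pressure-gradient force = Coriolis force):
V_g = (1/(fρ)) |∂P/∂n| = 3.41×10⁻⁴ / (9.94×10⁻⁵ × 1.15) = 2.98 m/s
Converting: 2.98 m/s × 1.944 = 5.80 knots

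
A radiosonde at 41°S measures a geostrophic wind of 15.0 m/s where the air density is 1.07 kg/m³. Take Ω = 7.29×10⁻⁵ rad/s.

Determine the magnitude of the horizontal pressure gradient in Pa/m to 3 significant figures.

Coriolis parameter at 41°S:
f = 2Ω sin φ = 2 × 7.29×10⁻⁵ × sin 41° = 9.57×10⁻⁵ s⁻¹
Geostrophic balance rearranged: |∂P/∂n| = f ρ V_g
|∂P/∂n| = 9.57×10⁻⁵ × 1.07 × 15.0 = 1.54×10⁻³ Pa/m

1.54×10⁻³ Pa/m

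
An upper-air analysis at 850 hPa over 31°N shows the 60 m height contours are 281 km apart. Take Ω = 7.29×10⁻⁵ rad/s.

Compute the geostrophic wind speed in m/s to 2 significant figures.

28 m/s

Coriolis parameter at 31°N:
f = 2Ω sin φ = 2 × 7.29×10⁻⁵ × sin 31° = 7.51×10⁻⁵ s⁻¹
Height gradient: |∂Z/∂n| = 60 m / 281000 m = 2.14×10⁻⁴
On a pressure surface, geostrophic balance gives V_g = (g/f)|∂Z/∂n|:
V_g = 9.81 × 2.14×10⁻⁴ / 7.51×10⁻⁵ = 27.9 m/s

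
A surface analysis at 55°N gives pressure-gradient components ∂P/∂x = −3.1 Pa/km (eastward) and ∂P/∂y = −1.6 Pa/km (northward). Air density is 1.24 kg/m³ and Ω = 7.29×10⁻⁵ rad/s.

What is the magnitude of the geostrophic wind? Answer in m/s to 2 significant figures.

24 m/s

Coriolis parameter at 55°N:
f = 2Ω sin φ = 2 × 7.29×10⁻⁵ × sin 55° = 1.19×10⁻⁴ s⁻¹
Component geostrophic relations (x east, y north):
u_g = −(1/(fρ)) ∂P/∂y,  v_g = (1/(fρ)) ∂P/∂x
u_g = −(−1.6×10⁻³)/(1.19×10⁻⁴ × 1.24) = 10.8 m/s;  v_g = (−3.1×10⁻³)/(1.19×10⁻⁴ × 1.24) = −20.9 m/s
|V_g| = √(u_g² + v_g²) = 23.6 m/s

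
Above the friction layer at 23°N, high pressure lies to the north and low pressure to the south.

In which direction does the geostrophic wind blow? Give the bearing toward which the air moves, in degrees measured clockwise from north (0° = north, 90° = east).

The pressure-gradient force points toward the south (bearing 180°).
Geostrophic balance: in the Northern Hemisphere the Coriolis force deflects motion to the right, so the geostrophic wind blows 90° to the right of the pressure-gradient force (low pressure on the left).
Rotating 180° by 90° clockwise gives 270° — the wind blows toward the west.

270°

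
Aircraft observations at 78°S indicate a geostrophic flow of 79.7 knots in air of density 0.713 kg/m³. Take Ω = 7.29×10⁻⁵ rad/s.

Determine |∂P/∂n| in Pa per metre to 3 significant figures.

Coriolis parameter at 78°S:
f = 2Ω sin φ = 2 × 7.29×10⁻⁵ × sin 78° = 1.43×10⁻⁴ s⁻¹
Wind speed in SI: 79.7 knots = 41.0 m/s
Geostrophic balance rearranged: |∂P/∂n| = f ρ V_g
|∂P/∂n| = 1.43×10⁻⁴ × 0.713 × 41.0 = 4.17×10⁻³ Pa/m

4.17×10⁻³ Pa/m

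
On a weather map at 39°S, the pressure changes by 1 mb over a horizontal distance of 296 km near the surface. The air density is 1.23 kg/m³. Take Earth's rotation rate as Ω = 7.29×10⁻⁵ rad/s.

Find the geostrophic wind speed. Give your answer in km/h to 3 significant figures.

Coriolis parameter at 39°S:
f = 2Ω sin φ = 2 × 7.29×10⁻⁵ × sin 39° = 9.18×10⁻⁵ s⁻¹
Pressure gradient: |∂P/∂n| = 100 Pa / 296000 m = 3.38×10⁻⁴ Pa/m
Geostrophic balance (pressure-gradient force = Coriolis force):
V_g = (1/(fρ)) |∂P/∂n| = 3.38×10⁻⁴ / (9.18×10⁻⁵ × 1.23) = 2.99 m/s
Converting: 2.99 m/s × 3.6 = 10.8 km/h

10.8 km/h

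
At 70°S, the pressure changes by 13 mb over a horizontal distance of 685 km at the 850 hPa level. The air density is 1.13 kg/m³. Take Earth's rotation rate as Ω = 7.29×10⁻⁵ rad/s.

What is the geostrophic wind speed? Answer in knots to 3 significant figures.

23.8 knots

Coriolis parameter at 70°S:
f = 2Ω sin φ = 2 × 7.29×10⁻⁵ × sin 70° = 1.37×10⁻⁴ s⁻¹
Pressure gradient: |∂P/∂n| = 1300 Pa / 685000 m = 1.90×10⁻³ Pa/m
Geostrophic balance (pressure-gradient force = Coriolis force):
V_g = (1/(fρ)) |∂P/∂n| = 1.90×10⁻³ / (1.37×10⁻⁴ × 1.13) = 12.3 m/s
Converting: 12.3 m/s × 1.944 = 23.8 knots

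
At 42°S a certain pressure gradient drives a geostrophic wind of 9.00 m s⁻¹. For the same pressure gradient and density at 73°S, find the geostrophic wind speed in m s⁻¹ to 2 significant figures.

6.3 m s⁻¹

With the same pressure gradient and density, V_g ∝ 1/f ∝ 1/sin φ.
V₂ = V₁ · sin φ₁ / sin φ₂ = 9.00 × sin 42° / sin 73°
V₂ = 9.00 × 0.6691/0.9563 = 6.3 m s⁻¹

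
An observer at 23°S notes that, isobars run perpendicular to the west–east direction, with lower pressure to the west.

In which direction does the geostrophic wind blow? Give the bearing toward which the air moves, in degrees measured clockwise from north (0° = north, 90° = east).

The pressure-gradient force points toward the west (bearing 270°).
Geostrophic balance: in the Southern Hemisphere the Coriolis force deflects motion to the left, so the geostrophic wind blows 90° to the left of the pressure-gradient force (low pressure on the right).
Rotating 270° by 90° counterclockwise gives 180° — the wind blows toward the south.

180°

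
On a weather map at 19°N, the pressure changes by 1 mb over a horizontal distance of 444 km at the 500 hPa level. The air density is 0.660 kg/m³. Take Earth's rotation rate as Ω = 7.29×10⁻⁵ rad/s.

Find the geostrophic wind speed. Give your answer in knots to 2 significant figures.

Coriolis parameter at 19°N:
f = 2Ω sin φ = 2 × 7.29×10⁻⁵ × sin 19° = 4.75×10⁻⁵ s⁻¹
Pressure gradient: |∂P/∂n| = 100 Pa / 444000 m = 2.25×10⁻⁴ Pa/m
Geostrophic balance (pressure-gradient force = Coriolis force):
V_g = (1/(fρ)) |∂P/∂n| = 2.25×10⁻⁴ / (4.75×10⁻⁵ × 0.660) = 7.19 m/s
Converting: 7.19 m/s × 1.944 = 14 knots

14 knots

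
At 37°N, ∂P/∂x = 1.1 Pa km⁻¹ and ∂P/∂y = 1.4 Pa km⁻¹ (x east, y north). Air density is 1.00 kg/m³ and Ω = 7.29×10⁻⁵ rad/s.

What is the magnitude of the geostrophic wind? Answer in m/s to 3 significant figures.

20.3 m/s

Coriolis parameter at 37°N:
f = 2Ω sin φ = 2 × 7.29×10⁻⁵ × sin 37° = 8.77×10⁻⁵ s⁻¹
Component geostrophic relations (x east, y north):
u_g = −(1/(fρ)) ∂P/∂y,  v_g = (1/(fρ)) ∂P/∂x
u_g = −(1.4×10⁻³)/(8.77×10⁻⁵ × 1.00) = −16.0 m/s;  v_g = (1.1×10⁻³)/(8.77×10⁻⁵ × 1.00) = 12.5 m/s
|V_g| = √(u_g² + v_g²) = 20.3 m/s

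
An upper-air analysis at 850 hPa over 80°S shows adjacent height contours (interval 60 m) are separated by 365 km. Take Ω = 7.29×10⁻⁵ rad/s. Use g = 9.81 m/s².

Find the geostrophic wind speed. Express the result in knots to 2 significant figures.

Coriolis parameter at 80°S:
f = 2Ω sin φ = 2 × 7.29×10⁻⁵ × sin 80° = 1.44×10⁻⁴ s⁻¹
Height gradient: |∂Z/∂n| = 60 m / 365000 m = 1.64×10⁻⁴
On a pressure surface, geostrophic balance gives V_g = (g/f)|∂Z/∂n|:
V_g = 9.81 × 1.64×10⁻⁴ / 1.44×10⁻⁴ = 11.2 m/s
Converting: 11.2 m/s × 1.944 = 22 knots

22 knots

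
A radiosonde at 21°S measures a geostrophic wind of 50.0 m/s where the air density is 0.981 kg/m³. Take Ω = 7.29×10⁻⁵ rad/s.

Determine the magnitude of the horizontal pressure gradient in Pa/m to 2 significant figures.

2.6×10⁻³ Pa/m

Coriolis parameter at 21°S:
f = 2Ω sin φ = 2 × 7.29×10⁻⁵ × sin 21° = 5.23×10⁻⁵ s⁻¹
Geostrophic balance rearranged: |∂P/∂n| = f ρ V_g
|∂P/∂n| = 5.23×10⁻⁵ × 0.981 × 50.0 = 2.56×10⁻³ Pa/m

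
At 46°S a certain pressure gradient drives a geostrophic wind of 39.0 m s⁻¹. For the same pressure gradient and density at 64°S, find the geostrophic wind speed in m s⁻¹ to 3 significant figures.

With the same pressure gradient and density, V_g ∝ 1/f ∝ 1/sin φ.
V₂ = V₁ · sin φ₁ / sin φ₂ = 39.0 × sin 46° / sin 64°
V₂ = 39.0 × 0.7193/0.8988 = 31.2 m s⁻¹

31.2 m s⁻¹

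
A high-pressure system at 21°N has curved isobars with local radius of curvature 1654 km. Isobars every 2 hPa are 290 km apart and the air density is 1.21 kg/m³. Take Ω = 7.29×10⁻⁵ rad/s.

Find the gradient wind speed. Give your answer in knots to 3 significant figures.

24.9 knots

Coriolis parameter at 21°N:
f = 2Ω sin φ = 2 × 7.29×10⁻⁵ × sin 21° = 5.23×10⁻⁵ s⁻¹
Pressure gradient: |∂P/∂n| = 200 Pa / 290000 m = 6.90×10⁻⁴ Pa/m
Geostrophic speed: V_g = |∂P/∂n|/(fρ) = 6.90×10⁻⁴/(5.23×10⁻⁵ × 1.21) = 10.9 m/s
Around a high, pressure-gradient force acts outward with centrifugal, so Coriolis balances both:
fV = (1/ρ)|∂P/∂n| + V²/R  →  V² − fR·V + fR·V_g = 0
With fR = 5.23×10⁻⁵ × 1654×10³ m = 86.4 m/s:
V = [fR − √((fR)² − 4 fR V_g)]/2 = [86.4 − √(86.4² − 4×86.4×10.9)]/2 = 12.8 m/s
Supergeostrophic (V > V_g = 10.9 m/s), as expected around a high.
Converting: 12.8 m/s × 1.944 = 24.9 knots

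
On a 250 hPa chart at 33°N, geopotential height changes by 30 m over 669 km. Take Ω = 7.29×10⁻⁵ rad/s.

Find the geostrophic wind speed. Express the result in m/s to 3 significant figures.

Coriolis parameter at 33°N:
f = 2Ω sin φ = 2 × 7.29×10⁻⁵ × sin 33° = 7.94×10⁻⁵ s⁻¹
Height gradient: |∂Z/∂n| = 30 m / 669000 m = 4.48×10⁻⁵
On a pressure surface, geostrophic balance gives V_g = (g/f)|∂Z/∂n|:
V_g = 9.81 × 4.48×10⁻⁵ / 7.94×10⁻⁵ = 5.54 m/s

5.54 m/s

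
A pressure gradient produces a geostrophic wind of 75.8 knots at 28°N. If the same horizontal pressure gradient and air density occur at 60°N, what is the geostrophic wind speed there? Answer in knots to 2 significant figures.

With the same pressure gradient and density, V_g ∝ 1/f ∝ 1/sin φ.
V₂ = V₁ · sin φ₁ / sin φ₂ = 75.8 × sin 28° / sin 60°
V₂ = 75.8 × 0.4695/0.8660 = 41 knots

41 knots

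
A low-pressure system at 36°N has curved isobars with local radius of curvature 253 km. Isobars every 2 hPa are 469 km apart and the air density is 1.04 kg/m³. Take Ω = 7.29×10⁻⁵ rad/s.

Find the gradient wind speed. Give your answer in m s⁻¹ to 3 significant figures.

Coriolis parameter at 36°N:
f = 2Ω sin φ = 2 × 7.29×10⁻⁵ × sin 36° = 8.57×10⁻⁵ s⁻¹
Pressure gradient: |∂P/∂n| = 200 Pa / 469000 m = 4.26×10⁻⁴ Pa/m
Geostrophic speed: V_g = |∂P/∂n|/(fρ) = 4.26×10⁻⁴/(8.57×10⁻⁵ × 1.04) = 4.78 m/s
Around a low, centrifugal force acts outward with Coriolis, so pressure-gradient force balances both:
(1/ρ)|∂P/∂n| = fV + V²/R  →  V² + fR·V − fR·V_g = 0
With fR = 8.57×10⁻⁵ × 253×10³ m = 21.7 m/s:
V = [−fR + √((fR)² + 4 fR V_g)]/2 = [−21.7 + √(21.7² + 4×21.7×4.78)]/2 = 4.03 m/s
Subgeostrophic (V < V_g = 4.78 m/s), as expected around a low.

4.03 m s⁻¹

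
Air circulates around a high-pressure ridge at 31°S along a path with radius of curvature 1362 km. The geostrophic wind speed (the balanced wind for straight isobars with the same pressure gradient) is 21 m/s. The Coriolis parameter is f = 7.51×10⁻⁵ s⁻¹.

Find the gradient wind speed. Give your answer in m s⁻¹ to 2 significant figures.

30 m s⁻¹

Around a high, pressure-gradient force acts outward with centrifugal, so Coriolis balances both:
fV = (1/ρ)|∂P/∂n| + V²/R  →  V² − fR·V + fR·V_g = 0
With fR = 7.51×10⁻⁵ × 1362×10³ m = 102 m/s:
V = [fR − √((fR)² − 4 fR V_g)]/2 = [102 − √(102² − 4×102×21)]/2 = 29.5 m/s
Supergeostrophic (V > V_g = 21 m/s), as expected around a high.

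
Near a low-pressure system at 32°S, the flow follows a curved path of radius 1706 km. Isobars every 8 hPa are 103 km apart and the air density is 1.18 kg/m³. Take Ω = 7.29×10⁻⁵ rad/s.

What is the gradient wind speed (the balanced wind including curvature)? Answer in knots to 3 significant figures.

Coriolis parameter at 32°S:
f = 2Ω sin φ = 2 × 7.29×10⁻⁵ × sin 32° = 7.73×10⁻⁵ s⁻¹
Pressure gradient: |∂P/∂n| = 800 Pa / 103000 m = 7.77×10⁻³ Pa/m
Geostrophic speed: V_g = |∂P/∂n|/(fρ) = 7.77×10⁻³/(7.73×10⁻⁵ × 1.18) = 85.2 m/s
Around a low, centrifugal force acts outward with Coriolis, so pressure-gradient force balances both:
(1/ρ)|∂P/∂n| = fV + V²/R  →  V² + fR·V − fR·V_g = 0
With fR = 7.73×10⁻⁵ × 1706×10³ m = 132 m/s:
V = [−fR + √((fR)² + 4 fR V_g)]/2 = [−132 + √(132² + 4×132×85.2)]/2 = 58.9 m/s
Subgeostrophic (V < V_g = 85.2 m/s), as expected around a low.
Converting: 58.9 m/s × 1.944 = 114 knots

114 knots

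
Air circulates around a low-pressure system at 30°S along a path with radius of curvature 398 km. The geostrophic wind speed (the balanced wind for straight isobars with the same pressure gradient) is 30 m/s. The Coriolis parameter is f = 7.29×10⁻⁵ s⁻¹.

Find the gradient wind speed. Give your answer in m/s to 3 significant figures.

Around a low, centrifugal force acts outward with Coriolis, so pressure-gradient force balances both:
(1/ρ)|∂P/∂n| = fV + V²/R  →  V² + fR·V − fR·V_g = 0
With fR = 7.29×10⁻⁵ × 398×10³ m = 29.0 m/s:
V = [−fR + √((fR)² + 4 fR V_g)]/2 = [−29.0 + √(29.0² + 4×29.0×30)]/2 = 18.4 m/s
Subgeostrophic (V < V_g = 30 m/s), as expected around a low.

18.4 m/s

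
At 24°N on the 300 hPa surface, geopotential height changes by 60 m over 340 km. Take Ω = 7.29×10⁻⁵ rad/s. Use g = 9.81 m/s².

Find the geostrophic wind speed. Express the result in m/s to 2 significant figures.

Coriolis parameter at 24°N:
f = 2Ω sin φ = 2 × 7.29×10⁻⁵ × sin 24° = 5.93×10⁻⁵ s⁻¹
Height gradient: |∂Z/∂n| = 60 m / 340000 m = 1.76×10⁻⁴
On a pressure surface, geostrophic balance gives V_g = (g/f)|∂Z/∂n|:
V_g = 9.81 × 1.76×10⁻⁴ / 5.93×10⁻⁵ = 29.2 m/s

29 m/s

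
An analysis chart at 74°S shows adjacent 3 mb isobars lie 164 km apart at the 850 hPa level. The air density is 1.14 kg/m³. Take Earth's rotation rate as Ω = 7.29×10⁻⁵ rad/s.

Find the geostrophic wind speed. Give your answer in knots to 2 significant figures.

22 knots

Coriolis parameter at 74°S:
f = 2Ω sin φ = 2 × 7.29×10⁻⁵ × sin 74° = 1.40×10⁻⁴ s⁻¹
Pressure gradient: |∂P/∂n| = 300 Pa / 164000 m = 1.83×10⁻³ Pa/m
Geostrophic balance (pressure-gradient force = Coriolis force):
V_g = (1/(fρ)) |∂P/∂n| = 1.83×10⁻³ / (1.40×10⁻⁴ × 1.14) = 11.4 m/s
Converting: 11.4 m/s × 1.944 = 22 knots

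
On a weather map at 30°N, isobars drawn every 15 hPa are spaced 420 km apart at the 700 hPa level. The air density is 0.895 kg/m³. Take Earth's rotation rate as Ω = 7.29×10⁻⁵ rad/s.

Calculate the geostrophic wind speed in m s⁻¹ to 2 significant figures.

55 m s⁻¹

Coriolis parameter at 30°N:
f = 2Ω sin φ = 2 × 7.29×10⁻⁵ × sin 30° = 7.29×10⁻⁵ s⁻¹
Pressure gradient: |∂P/∂n| = 1500 Pa / 420000 m = 3.57×10⁻³ Pa/m
Geostrophic balance (pressure-gradient force = Coriolis force):
V_g = (1/(fρ)) |∂P/∂n| = 3.57×10⁻³ / (7.29×10⁻⁵ × 0.895) = 54.7 m/s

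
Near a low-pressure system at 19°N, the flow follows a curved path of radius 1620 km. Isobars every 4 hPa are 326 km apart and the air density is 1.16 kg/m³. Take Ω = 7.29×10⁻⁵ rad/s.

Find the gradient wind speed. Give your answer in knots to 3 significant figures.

35.1 knots

Coriolis parameter at 19°N:
f = 2Ω sin φ = 2 × 7.29×10⁻⁵ × sin 19° = 4.75×10⁻⁵ s⁻¹
Pressure gradient: |∂P/∂n| = 400 Pa / 326000 m = 1.23×10⁻³ Pa/m
Geostrophic speed: V_g = |∂P/∂n|/(fρ) = 1.23×10⁻³/(4.75×10⁻⁵ × 1.16) = 22.3 m/s
Around a low, centrifugal force acts outward with Coriolis, so pressure-gradient force balances both:
(1/ρ)|∂P/∂n| = fV + V²/R  →  V² + fR·V − fR·V_g = 0
With fR = 4.75×10⁻⁵ × 1620×10³ m = 76.9 m/s:
V = [−fR + √((fR)² + 4 fR V_g)]/2 = [−76.9 + √(76.9² + 4×76.9×22.3)]/2 = 18 m/s
Subgeostrophic (V < V_g = 22.3 m/s), as expected around a low.
Converting: 18 m/s × 1.944 = 35.1 knots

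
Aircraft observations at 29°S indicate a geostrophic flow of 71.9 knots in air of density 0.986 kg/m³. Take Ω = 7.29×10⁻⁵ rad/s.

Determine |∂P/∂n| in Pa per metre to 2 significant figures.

Coriolis parameter at 29°S:
f = 2Ω sin φ = 2 × 7.29×10⁻⁵ × sin 29° = 7.07×10⁻⁵ s⁻¹
Wind speed in SI: 71.9 knots = 37.0 m/s
Geostrophic balance rearranged: |∂P/∂n| = f ρ V_g
|∂P/∂n| = 7.07×10⁻⁵ × 0.986 × 37.0 = 2.58×10⁻³ Pa/m

2.6×10⁻³ Pa/m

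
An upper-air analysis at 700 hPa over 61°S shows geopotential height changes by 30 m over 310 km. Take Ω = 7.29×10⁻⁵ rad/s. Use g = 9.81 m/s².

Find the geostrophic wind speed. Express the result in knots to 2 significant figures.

Coriolis parameter at 61°S:
f = 2Ω sin φ = 2 × 7.29×10⁻⁵ × sin 61° = 1.28×10⁻⁴ s⁻¹
Height gradient: |∂Z/∂n| = 30 m / 310000 m = 9.68×10⁻⁵
On a pressure surface, geostrophic balance gives V_g = (g/f)|∂Z/∂n|:
V_g = 9.81 × 9.68×10⁻⁵ / 1.28×10⁻⁴ = 7.44 m/s
Converting: 7.44 m/s × 1.944 = 14 knots

14 knots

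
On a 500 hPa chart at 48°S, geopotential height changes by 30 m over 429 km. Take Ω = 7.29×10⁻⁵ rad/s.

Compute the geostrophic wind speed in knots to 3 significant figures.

12.3 knots

Coriolis parameter at 48°S:
f = 2Ω sin φ = 2 × 7.29×10⁻⁵ × sin 48° = 1.08×10⁻⁴ s⁻¹
Height gradient: |∂Z/∂n| = 30 m / 429000 m = 6.99×10⁻⁵
On a pressure surface, geostrophic balance gives V_g = (g/f)|∂Z/∂n|:
V_g = 9.81 × 6.99×10⁻⁵ / 1.08×10⁻⁴ = 6.33 m/s
Converting: 6.33 m/s × 1.944 = 12.3 knots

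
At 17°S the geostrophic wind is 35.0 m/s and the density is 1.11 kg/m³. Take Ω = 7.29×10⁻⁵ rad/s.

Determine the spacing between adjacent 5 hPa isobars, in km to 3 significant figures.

302 km

Coriolis parameter at 17°S:
f = 2Ω sin φ = 2 × 7.29×10⁻⁵ × sin 17° = 4.26×10⁻⁵ s⁻¹
Geostrophic balance rearranged: |∂P/∂n| = f ρ V_g
|∂P/∂n| = 4.26×10⁻⁵ × 1.11 × 35.0 = 1.66×10⁻³ Pa/m
Isobar spacing: Δn = ΔP/|∂P/∂n| = 500 Pa / 1.66×10⁻³ Pa/m = 301916 m ≈ 302 km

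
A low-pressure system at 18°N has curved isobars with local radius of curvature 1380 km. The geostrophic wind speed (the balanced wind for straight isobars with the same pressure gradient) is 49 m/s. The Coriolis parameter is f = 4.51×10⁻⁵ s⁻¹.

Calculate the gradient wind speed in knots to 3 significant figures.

62.7 knots

Around a low, centrifugal force acts outward with Coriolis, so pressure-gradient force balances both:
(1/ρ)|∂P/∂n| = fV + V²/R  →  V² + fR·V − fR·V_g = 0
With fR = 4.51×10⁻⁵ × 1380×10³ m = 62.2 m/s:
V = [−fR + √((fR)² + 4 fR V_g)]/2 = [−62.2 + √(62.2² + 4×62.2×49)]/2 = 32.3 m/s
Subgeostrophic (V < V_g = 49 m/s), as expected around a low.
Converting: 32.3 m/s × 1.944 = 62.7 knots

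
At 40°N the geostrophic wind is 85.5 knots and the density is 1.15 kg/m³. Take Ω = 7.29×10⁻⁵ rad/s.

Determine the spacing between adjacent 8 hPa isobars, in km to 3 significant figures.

169 km

Coriolis parameter at 40°N:
f = 2Ω sin φ = 2 × 7.29×10⁻⁵ × sin 40° = 9.37×10⁻⁵ s⁻¹
Wind speed in SI: 85.5 knots = 44.0 m/s
Geostrophic balance rearranged: |∂P/∂n| = f ρ V_g
|∂P/∂n| = 9.37×10⁻⁵ × 1.15 × 44.0 = 4.74×10⁻³ Pa/m
Isobar spacing: Δn = ΔP/|∂P/∂n| = 800 Pa / 4.74×10⁻³ Pa/m = 168757 m ≈ 169 km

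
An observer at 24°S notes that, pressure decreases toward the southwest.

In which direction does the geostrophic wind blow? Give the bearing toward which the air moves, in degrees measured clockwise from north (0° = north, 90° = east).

The pressure-gradient force points toward the southwest (bearing 225°).
Geostrophic balance: in the Southern Hemisphere the Coriolis force deflects motion to the left, so the geostrophic wind blows 90° to the left of the pressure-gradient force (low pressure on the right).
Rotating 225° by 90° counterclockwise gives 135° — the wind blows toward the southeast.

135°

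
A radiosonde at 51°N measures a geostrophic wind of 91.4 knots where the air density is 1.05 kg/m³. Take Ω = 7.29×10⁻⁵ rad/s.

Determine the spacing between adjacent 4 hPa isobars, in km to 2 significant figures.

Coriolis parameter at 51°N:
f = 2Ω sin φ = 2 × 7.29×10⁻⁵ × sin 51° = 1.13×10⁻⁴ s⁻¹
Wind speed in SI: 91.4 knots = 47.0 m/s
Geostrophic balance rearranged: |∂P/∂n| = f ρ V_g
|∂P/∂n| = 1.13×10⁻⁴ × 1.05 × 47.0 = 5.59×10⁻³ Pa/m
Isobar spacing: Δn = ΔP/|∂P/∂n| = 400 Pa / 5.59×10⁻³ Pa/m = 71503 m ≈ 72 km

72 km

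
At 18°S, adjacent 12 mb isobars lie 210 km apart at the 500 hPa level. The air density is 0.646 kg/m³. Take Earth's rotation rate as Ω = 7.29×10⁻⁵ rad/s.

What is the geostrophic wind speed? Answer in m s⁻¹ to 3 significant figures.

196 m s⁻¹

Coriolis parameter at 18°S:
f = 2Ω sin φ = 2 × 7.29×10⁻⁵ × sin 18° = 4.51×10⁻⁵ s⁻¹
Pressure gradient: |∂P/∂n| = 1200 Pa / 210000 m = 5.71×10⁻³ Pa/m
Geostrophic balance (pressure-gradient force = Coriolis force):
V_g = (1/(fρ)) |∂P/∂n| = 5.71×10⁻³ / (4.51×10⁻⁵ × 0.646) = 196 m/s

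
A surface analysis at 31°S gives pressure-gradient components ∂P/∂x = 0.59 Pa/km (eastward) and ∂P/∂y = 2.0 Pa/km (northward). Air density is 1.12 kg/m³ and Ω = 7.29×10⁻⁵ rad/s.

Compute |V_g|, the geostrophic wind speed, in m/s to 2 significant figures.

25 m/s

Coriolis parameter at 31°S:
f = 2Ω sin φ = 2 × 7.29×10⁻⁵ × sin 31° = 7.51×10⁻⁵ s⁻¹
In the Southern Hemisphere f is negative: f = −7.51×10⁻⁵ s⁻¹.
Component geostrophic relations (x east, y north):
u_g = −(1/(fρ)) ∂P/∂y,  v_g = (1/(fρ)) ∂P/∂x
u_g = −(2.0×10⁻³)/(−7.51×10⁻⁵ × 1.12) = 23.8 m/s;  v_g = (0.59×10⁻³)/(−7.51×10⁻⁵ × 1.12) = −7.02 m/s
|V_g| = √(u_g² + v_g²) = 24.8 m/s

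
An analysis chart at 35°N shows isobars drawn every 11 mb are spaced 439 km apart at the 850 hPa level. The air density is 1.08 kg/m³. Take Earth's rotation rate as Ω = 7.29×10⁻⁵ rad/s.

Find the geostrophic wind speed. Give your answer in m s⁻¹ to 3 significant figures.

27.7 m s⁻¹

Coriolis parameter at 35°N:
f = 2Ω sin φ = 2 × 7.29×10⁻⁵ × sin 35° = 8.36×10⁻⁵ s⁻¹
Pressure gradient: |∂P/∂n| = 1100 Pa / 439000 m = 2.51×10⁻³ Pa/m
Geostrophic balance (pressure-gradient force = Coriolis force):
V_g = (1/(fρ)) |∂P/∂n| = 2.51×10⁻³ / (8.36×10⁻⁵ × 1.08) = 27.7 m/s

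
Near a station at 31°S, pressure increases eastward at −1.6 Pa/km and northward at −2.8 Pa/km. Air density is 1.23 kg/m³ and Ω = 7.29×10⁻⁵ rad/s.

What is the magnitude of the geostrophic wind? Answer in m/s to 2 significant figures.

35 m/s

Coriolis parameter at 31°S:
f = 2Ω sin φ = 2 × 7.29×10⁻⁵ × sin 31° = 7.51×10⁻⁵ s⁻¹
In the Southern Hemisphere f is negative: f = −7.51×10⁻⁵ s⁻¹.
Component geostrophic relations (x east, y north):
u_g = −(1/(fρ)) ∂P/∂y,  v_g = (1/(fρ)) ∂P/∂x
u_g = −(−2.8×10⁻³)/(−7.51×10⁻⁵ × 1.23) = −30.3 m/s;  v_g = (−1.6×10⁻³)/(−7.51×10⁻⁵ × 1.23) = 17.3 m/s
|V_g| = √(u_g² + v_g²) = 34.9 m/s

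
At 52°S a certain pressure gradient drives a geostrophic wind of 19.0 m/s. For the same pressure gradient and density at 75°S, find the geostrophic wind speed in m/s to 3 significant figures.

With the same pressure gradient and density, V_g ∝ 1/f ∝ 1/sin φ.
V₂ = V₁ · sin φ₁ / sin φ₂ = 19.0 × sin 52° / sin 75°
V₂ = 19.0 × 0.7880/0.9659 = 15.5 m/s

15.5 m/s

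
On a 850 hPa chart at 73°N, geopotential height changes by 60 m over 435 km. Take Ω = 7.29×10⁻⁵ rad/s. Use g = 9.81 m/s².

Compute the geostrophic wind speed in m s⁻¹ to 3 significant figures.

9.70 m s⁻¹

Coriolis parameter at 73°N:
f = 2Ω sin φ = 2 × 7.29×10⁻⁵ × sin 73° = 1.39×10⁻⁴ s⁻¹
Height gradient: |∂Z/∂n| = 60 m / 435000 m = 1.38×10⁻⁴
On a pressure surface, geostrophic balance gives V_g = (g/f)|∂Z/∂n|:
V_g = 9.81 × 1.38×10⁻⁴ / 1.39×10⁻⁴ = 9.70 m/s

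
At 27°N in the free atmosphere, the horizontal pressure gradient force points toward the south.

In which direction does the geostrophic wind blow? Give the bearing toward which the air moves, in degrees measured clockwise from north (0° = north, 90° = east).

The pressure-gradient force points toward the south (bearing 180°).
Geostrophic balance: in the Northern Hemisphere the Coriolis force deflects motion to the right, so the geostrophic wind blows 90° to the right of the pressure-gradient force (low pressure on the left).
Rotating 180° by 90° clockwise gives 270° — the wind blows toward the west.

270°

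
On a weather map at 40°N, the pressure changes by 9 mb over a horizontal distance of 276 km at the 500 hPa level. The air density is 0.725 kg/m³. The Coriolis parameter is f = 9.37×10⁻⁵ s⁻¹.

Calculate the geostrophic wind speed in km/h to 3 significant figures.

Pressure gradient: |∂P/∂n| = 900 Pa / 276000 m = 3.26×10⁻³ Pa/m
Geostrophic balance (pressure-gradient force = Coriolis force):
V_g = (1/(fρ)) |∂P/∂n| = 3.26×10⁻³ / (9.37×10⁻⁵ × 0.725) = 48.0 m/s
Converting: 48.0 m/s × 3.6 = 173 km/h

173 km/h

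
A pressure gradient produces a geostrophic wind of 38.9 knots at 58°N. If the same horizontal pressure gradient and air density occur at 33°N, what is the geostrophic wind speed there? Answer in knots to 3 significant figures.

With the same pressure gradient and density, V_g ∝ 1/f ∝ 1/sin φ.
V₂ = V₁ · sin φ₁ / sin φ₂ = 38.9 × sin 58° / sin 33°
V₂ = 38.9 × 0.8480/0.5446 = 60.6 knots

60.6 knots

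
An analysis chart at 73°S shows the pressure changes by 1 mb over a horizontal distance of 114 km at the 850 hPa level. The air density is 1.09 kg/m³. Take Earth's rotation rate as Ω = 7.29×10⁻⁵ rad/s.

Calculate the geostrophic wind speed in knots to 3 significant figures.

Coriolis parameter at 73°S:
f = 2Ω sin φ = 2 × 7.29×10⁻⁵ × sin 73° = 1.39×10⁻⁴ s⁻¹
Pressure gradient: |∂P/∂n| = 100 Pa / 114000 m = 8.77×10⁻⁴ Pa/m
Geostrophic balance (pressure-gradient force = Coriolis force):
V_g = (1/(fρ)) |∂P/∂n| = 8.77×10⁻⁴ / (1.39×10⁻⁴ × 1.09) = 5.77 m/s
Converting: 5.77 m/s × 1.944 = 11.2 knots

11.2 knots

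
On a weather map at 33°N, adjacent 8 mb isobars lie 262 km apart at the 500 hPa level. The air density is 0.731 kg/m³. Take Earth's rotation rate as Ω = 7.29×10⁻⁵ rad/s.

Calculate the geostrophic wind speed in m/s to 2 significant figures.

53 m/s

Coriolis parameter at 33°N:
f = 2Ω sin φ = 2 × 7.29×10⁻⁵ × sin 33° = 7.94×10⁻⁵ s⁻¹
Pressure gradient: |∂P/∂n| = 800 Pa / 262000 m = 3.05×10⁻³ Pa/m
Geostrophic balance (pressure-gradient force = Coriolis force):
V_g = (1/(fρ)) |∂P/∂n| = 3.05×10⁻³ / (7.94×10⁻⁵ × 0.731) = 52.6 m/s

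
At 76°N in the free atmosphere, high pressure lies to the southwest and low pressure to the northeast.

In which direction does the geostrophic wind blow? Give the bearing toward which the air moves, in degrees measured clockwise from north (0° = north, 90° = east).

The pressure-gradient force points toward the northeast (bearing 045°).
Geostrophic balance: in the Northern Hemisphere the Coriolis force deflects motion to the right, so the geostrophic wind blows 90° to the right of the pressure-gradient force (low pressure on the left).
Rotating 045° by 90° clockwise gives 135° — the wind blows toward the southeast.

135°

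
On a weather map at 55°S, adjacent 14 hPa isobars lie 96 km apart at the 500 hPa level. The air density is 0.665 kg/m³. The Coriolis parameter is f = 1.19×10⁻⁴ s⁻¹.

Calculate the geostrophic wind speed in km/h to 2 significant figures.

Pressure gradient: |∂P/∂n| = 1400 Pa / 96000 m = 1.46×10⁻² Pa/m
Geostrophic balance (pressure-gradient force = Coriolis force):
V_g = (1/(fρ)) |∂P/∂n| = 1.46×10⁻² / (1.19×10⁻⁴ × 0.665) = 184 m/s
Converting: 184 m/s × 3.6 = 660 km/h

660 km/h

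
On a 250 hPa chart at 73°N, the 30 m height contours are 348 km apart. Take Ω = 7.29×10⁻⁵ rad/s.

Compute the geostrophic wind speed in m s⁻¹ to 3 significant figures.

6.07 m s⁻¹

Coriolis parameter at 73°N:
f = 2Ω sin φ = 2 × 7.29×10⁻⁵ × sin 73° = 1.39×10⁻⁴ s⁻¹
Height gradient: |∂Z/∂n| = 30 m / 348000 m = 8.62×10⁻⁵
On a pressure surface, geostrophic balance gives V_g = (g/f)|∂Z/∂n|:
V_g = 9.81 × 8.62×10⁻⁵ / 1.39×10⁻⁴ = 6.07 m/s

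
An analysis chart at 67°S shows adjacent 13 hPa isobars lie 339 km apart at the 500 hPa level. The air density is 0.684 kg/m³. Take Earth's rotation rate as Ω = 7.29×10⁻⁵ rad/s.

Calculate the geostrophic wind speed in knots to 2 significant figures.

Coriolis parameter at 67°S:
f = 2Ω sin φ = 2 × 7.29×10⁻⁵ × sin 67° = 1.34×10⁻⁴ s⁻¹
Pressure gradient: |∂P/∂n| = 1300 Pa / 339000 m = 3.83×10⁻³ Pa/m
Geostrophic balance (pressure-gradient force = Coriolis force):
V_g = (1/(fρ)) |∂P/∂n| = 3.83×10⁻³ / (1.34×10⁻⁴ × 0.684) = 41.8 m/s
Converting: 41.8 m/s × 1.944 = 81 knots

81 knots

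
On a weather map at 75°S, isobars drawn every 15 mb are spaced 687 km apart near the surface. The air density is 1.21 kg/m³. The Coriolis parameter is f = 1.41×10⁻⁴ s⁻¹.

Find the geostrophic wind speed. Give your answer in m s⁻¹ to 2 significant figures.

13 m s⁻¹

Pressure gradient: |∂P/∂n| = 1500 Pa / 687000 m = 2.18×10⁻³ Pa/m
Geostrophic balance (pressure-gradient force = Coriolis force):
V_g = (1/(fρ)) |∂P/∂n| = 2.18×10⁻³ / (1.41×10⁻⁴ × 1.21) = 12.8 m/s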